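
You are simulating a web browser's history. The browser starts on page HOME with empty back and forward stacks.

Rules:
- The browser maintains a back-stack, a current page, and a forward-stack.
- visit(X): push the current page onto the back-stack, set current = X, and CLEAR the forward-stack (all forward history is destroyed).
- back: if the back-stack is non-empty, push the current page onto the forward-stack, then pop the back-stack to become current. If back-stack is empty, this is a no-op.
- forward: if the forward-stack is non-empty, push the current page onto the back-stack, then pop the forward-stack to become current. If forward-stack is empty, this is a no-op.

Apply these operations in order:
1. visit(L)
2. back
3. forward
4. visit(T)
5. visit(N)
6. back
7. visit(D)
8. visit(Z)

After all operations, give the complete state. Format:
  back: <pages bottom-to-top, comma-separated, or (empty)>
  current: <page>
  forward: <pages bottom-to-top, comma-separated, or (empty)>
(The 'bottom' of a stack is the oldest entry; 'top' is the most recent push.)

After 1 (visit(L)): cur=L back=1 fwd=0
After 2 (back): cur=HOME back=0 fwd=1
After 3 (forward): cur=L back=1 fwd=0
After 4 (visit(T)): cur=T back=2 fwd=0
After 5 (visit(N)): cur=N back=3 fwd=0
After 6 (back): cur=T back=2 fwd=1
After 7 (visit(D)): cur=D back=3 fwd=0
After 8 (visit(Z)): cur=Z back=4 fwd=0

Answer: back: HOME,L,T,D
current: Z
forward: (empty)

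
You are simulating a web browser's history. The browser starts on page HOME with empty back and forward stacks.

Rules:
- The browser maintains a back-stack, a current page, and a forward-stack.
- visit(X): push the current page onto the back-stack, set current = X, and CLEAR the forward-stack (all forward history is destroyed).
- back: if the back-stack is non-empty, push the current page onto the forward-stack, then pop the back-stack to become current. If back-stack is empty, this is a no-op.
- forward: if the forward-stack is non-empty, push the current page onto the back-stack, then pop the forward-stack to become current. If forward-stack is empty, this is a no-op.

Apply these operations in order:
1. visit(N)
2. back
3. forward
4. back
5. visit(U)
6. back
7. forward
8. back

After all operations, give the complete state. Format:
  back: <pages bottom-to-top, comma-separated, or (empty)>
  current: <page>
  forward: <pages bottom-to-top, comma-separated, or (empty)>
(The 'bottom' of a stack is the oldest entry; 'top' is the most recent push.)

After 1 (visit(N)): cur=N back=1 fwd=0
After 2 (back): cur=HOME back=0 fwd=1
After 3 (forward): cur=N back=1 fwd=0
After 4 (back): cur=HOME back=0 fwd=1
After 5 (visit(U)): cur=U back=1 fwd=0
After 6 (back): cur=HOME back=0 fwd=1
After 7 (forward): cur=U back=1 fwd=0
After 8 (back): cur=HOME back=0 fwd=1

Answer: back: (empty)
current: HOME
forward: U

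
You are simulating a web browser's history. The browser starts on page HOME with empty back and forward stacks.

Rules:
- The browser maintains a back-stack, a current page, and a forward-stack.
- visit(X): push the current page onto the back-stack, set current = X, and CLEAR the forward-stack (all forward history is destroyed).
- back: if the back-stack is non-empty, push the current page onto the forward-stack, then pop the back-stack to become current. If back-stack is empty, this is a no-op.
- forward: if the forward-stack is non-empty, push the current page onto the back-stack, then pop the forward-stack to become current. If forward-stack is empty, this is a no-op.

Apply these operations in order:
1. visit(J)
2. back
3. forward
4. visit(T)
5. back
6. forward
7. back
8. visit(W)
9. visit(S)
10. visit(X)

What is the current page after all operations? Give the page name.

After 1 (visit(J)): cur=J back=1 fwd=0
After 2 (back): cur=HOME back=0 fwd=1
After 3 (forward): cur=J back=1 fwd=0
After 4 (visit(T)): cur=T back=2 fwd=0
After 5 (back): cur=J back=1 fwd=1
After 6 (forward): cur=T back=2 fwd=0
After 7 (back): cur=J back=1 fwd=1
After 8 (visit(W)): cur=W back=2 fwd=0
After 9 (visit(S)): cur=S back=3 fwd=0
After 10 (visit(X)): cur=X back=4 fwd=0

Answer: X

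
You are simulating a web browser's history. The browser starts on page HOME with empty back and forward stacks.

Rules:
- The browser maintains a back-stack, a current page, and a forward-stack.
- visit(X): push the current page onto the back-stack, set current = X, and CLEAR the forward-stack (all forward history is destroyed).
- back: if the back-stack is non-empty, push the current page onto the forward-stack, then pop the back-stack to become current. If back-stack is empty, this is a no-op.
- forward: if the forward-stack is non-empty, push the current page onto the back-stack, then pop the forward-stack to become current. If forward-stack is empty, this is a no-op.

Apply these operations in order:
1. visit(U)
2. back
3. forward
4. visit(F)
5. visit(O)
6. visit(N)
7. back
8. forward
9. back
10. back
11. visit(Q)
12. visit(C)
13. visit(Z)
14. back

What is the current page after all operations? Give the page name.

After 1 (visit(U)): cur=U back=1 fwd=0
After 2 (back): cur=HOME back=0 fwd=1
After 3 (forward): cur=U back=1 fwd=0
After 4 (visit(F)): cur=F back=2 fwd=0
After 5 (visit(O)): cur=O back=3 fwd=0
After 6 (visit(N)): cur=N back=4 fwd=0
After 7 (back): cur=O back=3 fwd=1
After 8 (forward): cur=N back=4 fwd=0
After 9 (back): cur=O back=3 fwd=1
After 10 (back): cur=F back=2 fwd=2
After 11 (visit(Q)): cur=Q back=3 fwd=0
After 12 (visit(C)): cur=C back=4 fwd=0
After 13 (visit(Z)): cur=Z back=5 fwd=0
After 14 (back): cur=C back=4 fwd=1

Answer: C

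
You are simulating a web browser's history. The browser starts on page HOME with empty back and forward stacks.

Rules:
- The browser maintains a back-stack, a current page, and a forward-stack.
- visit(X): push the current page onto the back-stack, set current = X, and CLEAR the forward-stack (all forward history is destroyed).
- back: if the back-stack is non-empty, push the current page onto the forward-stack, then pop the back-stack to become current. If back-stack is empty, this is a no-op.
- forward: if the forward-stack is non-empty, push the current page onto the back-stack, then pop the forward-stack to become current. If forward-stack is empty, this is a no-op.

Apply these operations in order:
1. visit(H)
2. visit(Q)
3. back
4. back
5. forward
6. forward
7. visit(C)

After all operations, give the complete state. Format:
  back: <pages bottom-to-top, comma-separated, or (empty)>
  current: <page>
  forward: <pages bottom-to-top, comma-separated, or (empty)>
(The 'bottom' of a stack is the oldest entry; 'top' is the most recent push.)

Answer: back: HOME,H,Q
current: C
forward: (empty)

Derivation:
After 1 (visit(H)): cur=H back=1 fwd=0
After 2 (visit(Q)): cur=Q back=2 fwd=0
After 3 (back): cur=H back=1 fwd=1
After 4 (back): cur=HOME back=0 fwd=2
After 5 (forward): cur=H back=1 fwd=1
After 6 (forward): cur=Q back=2 fwd=0
After 7 (visit(C)): cur=C back=3 fwd=0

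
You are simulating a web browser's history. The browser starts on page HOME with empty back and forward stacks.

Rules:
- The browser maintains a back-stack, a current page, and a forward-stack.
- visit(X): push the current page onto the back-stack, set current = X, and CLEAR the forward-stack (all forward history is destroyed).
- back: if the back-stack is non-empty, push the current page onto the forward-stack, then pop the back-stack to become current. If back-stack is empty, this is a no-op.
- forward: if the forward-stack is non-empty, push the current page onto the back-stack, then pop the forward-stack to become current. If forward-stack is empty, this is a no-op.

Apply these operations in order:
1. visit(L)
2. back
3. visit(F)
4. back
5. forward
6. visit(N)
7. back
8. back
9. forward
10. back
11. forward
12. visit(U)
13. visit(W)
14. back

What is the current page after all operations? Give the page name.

After 1 (visit(L)): cur=L back=1 fwd=0
After 2 (back): cur=HOME back=0 fwd=1
After 3 (visit(F)): cur=F back=1 fwd=0
After 4 (back): cur=HOME back=0 fwd=1
After 5 (forward): cur=F back=1 fwd=0
After 6 (visit(N)): cur=N back=2 fwd=0
After 7 (back): cur=F back=1 fwd=1
After 8 (back): cur=HOME back=0 fwd=2
After 9 (forward): cur=F back=1 fwd=1
After 10 (back): cur=HOME back=0 fwd=2
After 11 (forward): cur=F back=1 fwd=1
After 12 (visit(U)): cur=U back=2 fwd=0
After 13 (visit(W)): cur=W back=3 fwd=0
After 14 (back): cur=U back=2 fwd=1

Answer: U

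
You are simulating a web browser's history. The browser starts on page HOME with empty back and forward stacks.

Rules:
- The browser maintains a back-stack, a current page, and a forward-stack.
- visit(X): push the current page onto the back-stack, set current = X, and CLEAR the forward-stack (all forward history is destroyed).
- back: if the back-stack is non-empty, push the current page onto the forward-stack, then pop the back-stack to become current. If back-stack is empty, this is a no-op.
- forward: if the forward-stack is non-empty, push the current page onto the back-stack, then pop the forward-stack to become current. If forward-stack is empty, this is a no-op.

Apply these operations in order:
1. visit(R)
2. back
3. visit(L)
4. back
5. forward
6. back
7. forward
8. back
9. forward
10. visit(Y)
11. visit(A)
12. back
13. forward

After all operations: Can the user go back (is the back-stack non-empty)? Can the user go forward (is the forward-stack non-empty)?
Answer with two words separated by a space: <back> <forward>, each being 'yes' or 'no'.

Answer: yes no

Derivation:
After 1 (visit(R)): cur=R back=1 fwd=0
After 2 (back): cur=HOME back=0 fwd=1
After 3 (visit(L)): cur=L back=1 fwd=0
After 4 (back): cur=HOME back=0 fwd=1
After 5 (forward): cur=L back=1 fwd=0
After 6 (back): cur=HOME back=0 fwd=1
After 7 (forward): cur=L back=1 fwd=0
After 8 (back): cur=HOME back=0 fwd=1
After 9 (forward): cur=L back=1 fwd=0
After 10 (visit(Y)): cur=Y back=2 fwd=0
After 11 (visit(A)): cur=A back=3 fwd=0
After 12 (back): cur=Y back=2 fwd=1
After 13 (forward): cur=A back=3 fwd=0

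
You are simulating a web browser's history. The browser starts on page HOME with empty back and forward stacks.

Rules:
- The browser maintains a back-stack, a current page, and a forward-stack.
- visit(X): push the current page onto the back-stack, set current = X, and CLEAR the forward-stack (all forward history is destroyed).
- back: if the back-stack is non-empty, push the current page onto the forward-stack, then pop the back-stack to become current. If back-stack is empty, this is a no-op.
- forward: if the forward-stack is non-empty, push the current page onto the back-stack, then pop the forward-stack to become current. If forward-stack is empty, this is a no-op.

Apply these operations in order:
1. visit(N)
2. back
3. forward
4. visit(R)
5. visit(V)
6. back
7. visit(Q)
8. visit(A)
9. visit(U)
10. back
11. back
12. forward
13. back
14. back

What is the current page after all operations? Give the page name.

After 1 (visit(N)): cur=N back=1 fwd=0
After 2 (back): cur=HOME back=0 fwd=1
After 3 (forward): cur=N back=1 fwd=0
After 4 (visit(R)): cur=R back=2 fwd=0
After 5 (visit(V)): cur=V back=3 fwd=0
After 6 (back): cur=R back=2 fwd=1
After 7 (visit(Q)): cur=Q back=3 fwd=0
After 8 (visit(A)): cur=A back=4 fwd=0
After 9 (visit(U)): cur=U back=5 fwd=0
After 10 (back): cur=A back=4 fwd=1
After 11 (back): cur=Q back=3 fwd=2
After 12 (forward): cur=A back=4 fwd=1
After 13 (back): cur=Q back=3 fwd=2
After 14 (back): cur=R back=2 fwd=3

Answer: R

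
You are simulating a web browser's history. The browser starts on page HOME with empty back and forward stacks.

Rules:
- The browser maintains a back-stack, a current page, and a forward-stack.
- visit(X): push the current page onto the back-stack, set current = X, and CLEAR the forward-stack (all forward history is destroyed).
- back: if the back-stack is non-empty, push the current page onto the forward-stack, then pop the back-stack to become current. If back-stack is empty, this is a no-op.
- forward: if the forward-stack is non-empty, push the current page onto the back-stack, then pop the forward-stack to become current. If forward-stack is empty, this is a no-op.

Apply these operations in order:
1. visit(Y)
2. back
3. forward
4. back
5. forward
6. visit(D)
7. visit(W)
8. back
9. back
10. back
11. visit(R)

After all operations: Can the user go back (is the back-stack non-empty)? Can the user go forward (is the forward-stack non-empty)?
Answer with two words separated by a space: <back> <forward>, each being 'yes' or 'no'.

Answer: yes no

Derivation:
After 1 (visit(Y)): cur=Y back=1 fwd=0
After 2 (back): cur=HOME back=0 fwd=1
After 3 (forward): cur=Y back=1 fwd=0
After 4 (back): cur=HOME back=0 fwd=1
After 5 (forward): cur=Y back=1 fwd=0
After 6 (visit(D)): cur=D back=2 fwd=0
After 7 (visit(W)): cur=W back=3 fwd=0
After 8 (back): cur=D back=2 fwd=1
After 9 (back): cur=Y back=1 fwd=2
After 10 (back): cur=HOME back=0 fwd=3
After 11 (visit(R)): cur=R back=1 fwd=0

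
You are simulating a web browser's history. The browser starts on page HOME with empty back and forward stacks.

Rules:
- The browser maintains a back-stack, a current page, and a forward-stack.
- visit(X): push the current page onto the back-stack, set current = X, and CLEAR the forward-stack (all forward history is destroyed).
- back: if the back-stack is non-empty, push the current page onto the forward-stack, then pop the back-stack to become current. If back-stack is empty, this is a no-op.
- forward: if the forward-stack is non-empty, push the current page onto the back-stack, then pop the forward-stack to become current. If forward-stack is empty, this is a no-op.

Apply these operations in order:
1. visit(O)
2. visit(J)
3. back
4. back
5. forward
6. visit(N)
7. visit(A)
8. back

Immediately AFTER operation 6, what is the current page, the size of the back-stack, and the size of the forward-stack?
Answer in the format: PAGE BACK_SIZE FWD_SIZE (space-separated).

After 1 (visit(O)): cur=O back=1 fwd=0
After 2 (visit(J)): cur=J back=2 fwd=0
After 3 (back): cur=O back=1 fwd=1
After 4 (back): cur=HOME back=0 fwd=2
After 5 (forward): cur=O back=1 fwd=1
After 6 (visit(N)): cur=N back=2 fwd=0

N 2 0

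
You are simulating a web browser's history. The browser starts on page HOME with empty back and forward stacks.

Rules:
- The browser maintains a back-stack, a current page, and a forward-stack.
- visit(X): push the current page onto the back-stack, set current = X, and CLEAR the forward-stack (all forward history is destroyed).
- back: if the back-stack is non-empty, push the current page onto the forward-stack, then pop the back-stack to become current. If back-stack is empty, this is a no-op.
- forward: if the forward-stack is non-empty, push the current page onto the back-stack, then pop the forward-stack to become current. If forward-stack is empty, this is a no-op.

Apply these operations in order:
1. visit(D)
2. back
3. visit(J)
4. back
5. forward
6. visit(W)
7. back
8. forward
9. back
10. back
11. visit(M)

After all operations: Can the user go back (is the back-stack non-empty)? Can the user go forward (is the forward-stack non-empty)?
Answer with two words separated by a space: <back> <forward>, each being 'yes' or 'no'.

After 1 (visit(D)): cur=D back=1 fwd=0
After 2 (back): cur=HOME back=0 fwd=1
After 3 (visit(J)): cur=J back=1 fwd=0
After 4 (back): cur=HOME back=0 fwd=1
After 5 (forward): cur=J back=1 fwd=0
After 6 (visit(W)): cur=W back=2 fwd=0
After 7 (back): cur=J back=1 fwd=1
After 8 (forward): cur=W back=2 fwd=0
After 9 (back): cur=J back=1 fwd=1
After 10 (back): cur=HOME back=0 fwd=2
After 11 (visit(M)): cur=M back=1 fwd=0

Answer: yes no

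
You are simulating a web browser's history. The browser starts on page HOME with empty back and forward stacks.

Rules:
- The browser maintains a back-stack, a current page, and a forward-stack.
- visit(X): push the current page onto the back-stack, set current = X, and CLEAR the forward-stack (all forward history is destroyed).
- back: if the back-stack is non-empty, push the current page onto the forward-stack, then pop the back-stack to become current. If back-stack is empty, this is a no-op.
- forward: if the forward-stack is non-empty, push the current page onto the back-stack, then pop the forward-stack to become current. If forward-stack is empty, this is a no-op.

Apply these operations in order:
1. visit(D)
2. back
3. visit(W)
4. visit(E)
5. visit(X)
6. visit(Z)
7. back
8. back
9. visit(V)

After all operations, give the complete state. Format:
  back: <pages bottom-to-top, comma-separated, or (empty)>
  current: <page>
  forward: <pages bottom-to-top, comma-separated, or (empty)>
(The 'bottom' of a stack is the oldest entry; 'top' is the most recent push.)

After 1 (visit(D)): cur=D back=1 fwd=0
After 2 (back): cur=HOME back=0 fwd=1
After 3 (visit(W)): cur=W back=1 fwd=0
After 4 (visit(E)): cur=E back=2 fwd=0
After 5 (visit(X)): cur=X back=3 fwd=0
After 6 (visit(Z)): cur=Z back=4 fwd=0
After 7 (back): cur=X back=3 fwd=1
After 8 (back): cur=E back=2 fwd=2
After 9 (visit(V)): cur=V back=3 fwd=0

Answer: back: HOME,W,E
current: V
forward: (empty)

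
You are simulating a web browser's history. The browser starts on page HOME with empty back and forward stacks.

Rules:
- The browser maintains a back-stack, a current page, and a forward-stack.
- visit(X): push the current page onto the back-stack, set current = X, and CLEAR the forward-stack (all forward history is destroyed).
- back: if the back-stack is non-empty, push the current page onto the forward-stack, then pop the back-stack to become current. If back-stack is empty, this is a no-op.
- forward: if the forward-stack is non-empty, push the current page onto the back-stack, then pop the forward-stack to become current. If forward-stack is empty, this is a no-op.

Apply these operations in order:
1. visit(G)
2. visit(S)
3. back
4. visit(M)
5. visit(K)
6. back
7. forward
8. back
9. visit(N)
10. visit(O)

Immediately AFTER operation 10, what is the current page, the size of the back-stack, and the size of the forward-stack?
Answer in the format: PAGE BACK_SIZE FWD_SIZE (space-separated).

After 1 (visit(G)): cur=G back=1 fwd=0
After 2 (visit(S)): cur=S back=2 fwd=0
After 3 (back): cur=G back=1 fwd=1
After 4 (visit(M)): cur=M back=2 fwd=0
After 5 (visit(K)): cur=K back=3 fwd=0
After 6 (back): cur=M back=2 fwd=1
After 7 (forward): cur=K back=3 fwd=0
After 8 (back): cur=M back=2 fwd=1
After 9 (visit(N)): cur=N back=3 fwd=0
After 10 (visit(O)): cur=O back=4 fwd=0

O 4 0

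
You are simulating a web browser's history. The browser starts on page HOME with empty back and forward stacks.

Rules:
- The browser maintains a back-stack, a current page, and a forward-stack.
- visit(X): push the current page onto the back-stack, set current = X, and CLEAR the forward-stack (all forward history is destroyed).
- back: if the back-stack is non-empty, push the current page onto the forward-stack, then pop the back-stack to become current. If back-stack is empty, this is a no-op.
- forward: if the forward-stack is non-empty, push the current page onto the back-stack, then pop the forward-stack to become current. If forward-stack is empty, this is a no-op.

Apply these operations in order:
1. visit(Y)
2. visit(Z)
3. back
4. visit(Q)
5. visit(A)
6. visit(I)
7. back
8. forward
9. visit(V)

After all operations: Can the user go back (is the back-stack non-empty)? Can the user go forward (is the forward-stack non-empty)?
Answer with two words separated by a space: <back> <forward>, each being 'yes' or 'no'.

Answer: yes no

Derivation:
After 1 (visit(Y)): cur=Y back=1 fwd=0
After 2 (visit(Z)): cur=Z back=2 fwd=0
After 3 (back): cur=Y back=1 fwd=1
After 4 (visit(Q)): cur=Q back=2 fwd=0
After 5 (visit(A)): cur=A back=3 fwd=0
After 6 (visit(I)): cur=I back=4 fwd=0
After 7 (back): cur=A back=3 fwd=1
After 8 (forward): cur=I back=4 fwd=0
After 9 (visit(V)): cur=V back=5 fwd=0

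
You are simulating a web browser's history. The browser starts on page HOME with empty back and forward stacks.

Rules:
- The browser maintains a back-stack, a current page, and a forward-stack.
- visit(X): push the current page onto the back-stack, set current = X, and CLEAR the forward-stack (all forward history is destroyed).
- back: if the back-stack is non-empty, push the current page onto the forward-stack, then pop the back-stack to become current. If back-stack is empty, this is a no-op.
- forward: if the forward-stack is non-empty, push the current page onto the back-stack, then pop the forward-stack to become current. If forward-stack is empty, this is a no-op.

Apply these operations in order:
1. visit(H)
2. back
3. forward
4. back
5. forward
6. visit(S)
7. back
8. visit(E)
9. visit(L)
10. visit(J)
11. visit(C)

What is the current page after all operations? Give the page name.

After 1 (visit(H)): cur=H back=1 fwd=0
After 2 (back): cur=HOME back=0 fwd=1
After 3 (forward): cur=H back=1 fwd=0
After 4 (back): cur=HOME back=0 fwd=1
After 5 (forward): cur=H back=1 fwd=0
After 6 (visit(S)): cur=S back=2 fwd=0
After 7 (back): cur=H back=1 fwd=1
After 8 (visit(E)): cur=E back=2 fwd=0
After 9 (visit(L)): cur=L back=3 fwd=0
After 10 (visit(J)): cur=J back=4 fwd=0
After 11 (visit(C)): cur=C back=5 fwd=0

Answer: C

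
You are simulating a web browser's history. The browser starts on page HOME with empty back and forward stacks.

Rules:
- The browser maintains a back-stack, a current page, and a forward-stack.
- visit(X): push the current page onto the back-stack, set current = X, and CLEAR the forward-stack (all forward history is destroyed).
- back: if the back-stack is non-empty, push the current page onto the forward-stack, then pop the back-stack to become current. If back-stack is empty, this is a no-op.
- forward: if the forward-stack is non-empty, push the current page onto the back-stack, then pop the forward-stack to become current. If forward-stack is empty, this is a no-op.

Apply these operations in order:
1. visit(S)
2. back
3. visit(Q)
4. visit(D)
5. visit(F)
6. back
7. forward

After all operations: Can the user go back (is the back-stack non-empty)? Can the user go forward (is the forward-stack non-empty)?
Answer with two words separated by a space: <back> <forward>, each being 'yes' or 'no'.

Answer: yes no

Derivation:
After 1 (visit(S)): cur=S back=1 fwd=0
After 2 (back): cur=HOME back=0 fwd=1
After 3 (visit(Q)): cur=Q back=1 fwd=0
After 4 (visit(D)): cur=D back=2 fwd=0
After 5 (visit(F)): cur=F back=3 fwd=0
After 6 (back): cur=D back=2 fwd=1
After 7 (forward): cur=F back=3 fwd=0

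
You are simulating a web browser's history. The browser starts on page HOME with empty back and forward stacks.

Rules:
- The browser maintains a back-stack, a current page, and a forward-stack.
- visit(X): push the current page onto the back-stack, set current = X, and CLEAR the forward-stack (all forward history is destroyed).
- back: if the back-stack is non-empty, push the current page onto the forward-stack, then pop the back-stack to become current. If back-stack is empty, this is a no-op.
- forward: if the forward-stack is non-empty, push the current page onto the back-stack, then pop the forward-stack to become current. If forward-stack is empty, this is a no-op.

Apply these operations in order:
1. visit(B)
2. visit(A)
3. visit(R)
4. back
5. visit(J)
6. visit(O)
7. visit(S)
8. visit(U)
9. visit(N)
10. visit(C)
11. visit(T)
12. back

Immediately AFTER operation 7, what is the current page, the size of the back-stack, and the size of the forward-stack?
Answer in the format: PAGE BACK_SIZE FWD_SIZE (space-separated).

After 1 (visit(B)): cur=B back=1 fwd=0
After 2 (visit(A)): cur=A back=2 fwd=0
After 3 (visit(R)): cur=R back=3 fwd=0
After 4 (back): cur=A back=2 fwd=1
After 5 (visit(J)): cur=J back=3 fwd=0
After 6 (visit(O)): cur=O back=4 fwd=0
After 7 (visit(S)): cur=S back=5 fwd=0

S 5 0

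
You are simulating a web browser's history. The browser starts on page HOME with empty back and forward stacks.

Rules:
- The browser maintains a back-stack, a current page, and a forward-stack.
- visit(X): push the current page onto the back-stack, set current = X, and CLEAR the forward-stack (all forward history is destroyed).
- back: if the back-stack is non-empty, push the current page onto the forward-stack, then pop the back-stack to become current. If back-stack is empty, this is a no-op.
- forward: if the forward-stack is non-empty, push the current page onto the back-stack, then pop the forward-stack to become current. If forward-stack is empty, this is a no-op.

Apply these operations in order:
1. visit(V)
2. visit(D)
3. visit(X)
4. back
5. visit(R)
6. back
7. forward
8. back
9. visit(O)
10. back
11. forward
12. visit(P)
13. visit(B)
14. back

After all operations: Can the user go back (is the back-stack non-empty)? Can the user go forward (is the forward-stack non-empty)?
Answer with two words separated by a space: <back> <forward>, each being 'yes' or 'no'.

After 1 (visit(V)): cur=V back=1 fwd=0
After 2 (visit(D)): cur=D back=2 fwd=0
After 3 (visit(X)): cur=X back=3 fwd=0
After 4 (back): cur=D back=2 fwd=1
After 5 (visit(R)): cur=R back=3 fwd=0
After 6 (back): cur=D back=2 fwd=1
After 7 (forward): cur=R back=3 fwd=0
After 8 (back): cur=D back=2 fwd=1
After 9 (visit(O)): cur=O back=3 fwd=0
After 10 (back): cur=D back=2 fwd=1
After 11 (forward): cur=O back=3 fwd=0
After 12 (visit(P)): cur=P back=4 fwd=0
After 13 (visit(B)): cur=B back=5 fwd=0
After 14 (back): cur=P back=4 fwd=1

Answer: yes yes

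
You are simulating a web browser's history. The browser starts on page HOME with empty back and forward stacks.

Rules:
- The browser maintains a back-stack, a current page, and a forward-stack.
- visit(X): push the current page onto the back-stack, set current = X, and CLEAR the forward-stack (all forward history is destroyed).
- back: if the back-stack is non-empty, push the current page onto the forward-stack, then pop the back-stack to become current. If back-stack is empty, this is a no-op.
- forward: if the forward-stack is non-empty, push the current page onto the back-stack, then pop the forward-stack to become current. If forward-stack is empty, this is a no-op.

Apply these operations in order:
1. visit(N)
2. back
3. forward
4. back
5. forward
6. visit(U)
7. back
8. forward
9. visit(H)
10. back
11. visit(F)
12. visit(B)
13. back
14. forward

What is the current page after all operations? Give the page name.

After 1 (visit(N)): cur=N back=1 fwd=0
After 2 (back): cur=HOME back=0 fwd=1
After 3 (forward): cur=N back=1 fwd=0
After 4 (back): cur=HOME back=0 fwd=1
After 5 (forward): cur=N back=1 fwd=0
After 6 (visit(U)): cur=U back=2 fwd=0
After 7 (back): cur=N back=1 fwd=1
After 8 (forward): cur=U back=2 fwd=0
After 9 (visit(H)): cur=H back=3 fwd=0
After 10 (back): cur=U back=2 fwd=1
After 11 (visit(F)): cur=F back=3 fwd=0
After 12 (visit(B)): cur=B back=4 fwd=0
After 13 (back): cur=F back=3 fwd=1
After 14 (forward): cur=B back=4 fwd=0

Answer: B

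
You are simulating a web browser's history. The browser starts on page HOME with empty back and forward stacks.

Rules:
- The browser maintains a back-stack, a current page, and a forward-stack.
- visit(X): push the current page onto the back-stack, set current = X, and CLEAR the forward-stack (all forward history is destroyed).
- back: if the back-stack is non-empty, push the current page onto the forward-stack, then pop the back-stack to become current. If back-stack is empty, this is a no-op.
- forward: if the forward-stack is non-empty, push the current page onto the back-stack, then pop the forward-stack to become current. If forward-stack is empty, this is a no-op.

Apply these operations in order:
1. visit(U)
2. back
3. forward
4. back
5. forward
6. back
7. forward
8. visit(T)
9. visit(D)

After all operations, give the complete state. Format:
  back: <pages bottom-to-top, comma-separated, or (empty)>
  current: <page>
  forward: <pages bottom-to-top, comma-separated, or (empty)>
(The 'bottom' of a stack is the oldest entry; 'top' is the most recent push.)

Answer: back: HOME,U,T
current: D
forward: (empty)

Derivation:
After 1 (visit(U)): cur=U back=1 fwd=0
After 2 (back): cur=HOME back=0 fwd=1
After 3 (forward): cur=U back=1 fwd=0
After 4 (back): cur=HOME back=0 fwd=1
After 5 (forward): cur=U back=1 fwd=0
After 6 (back): cur=HOME back=0 fwd=1
After 7 (forward): cur=U back=1 fwd=0
After 8 (visit(T)): cur=T back=2 fwd=0
After 9 (visit(D)): cur=D back=3 fwd=0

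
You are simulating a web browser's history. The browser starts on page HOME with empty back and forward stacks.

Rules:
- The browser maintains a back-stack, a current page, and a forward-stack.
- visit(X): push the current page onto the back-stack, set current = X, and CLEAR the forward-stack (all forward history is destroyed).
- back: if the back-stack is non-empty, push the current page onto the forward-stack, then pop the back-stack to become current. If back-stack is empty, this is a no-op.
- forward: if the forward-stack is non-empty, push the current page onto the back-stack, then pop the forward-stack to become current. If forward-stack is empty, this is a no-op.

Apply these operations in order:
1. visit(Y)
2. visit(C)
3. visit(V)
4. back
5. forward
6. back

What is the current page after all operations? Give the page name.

After 1 (visit(Y)): cur=Y back=1 fwd=0
After 2 (visit(C)): cur=C back=2 fwd=0
After 3 (visit(V)): cur=V back=3 fwd=0
After 4 (back): cur=C back=2 fwd=1
After 5 (forward): cur=V back=3 fwd=0
After 6 (back): cur=C back=2 fwd=1

Answer: C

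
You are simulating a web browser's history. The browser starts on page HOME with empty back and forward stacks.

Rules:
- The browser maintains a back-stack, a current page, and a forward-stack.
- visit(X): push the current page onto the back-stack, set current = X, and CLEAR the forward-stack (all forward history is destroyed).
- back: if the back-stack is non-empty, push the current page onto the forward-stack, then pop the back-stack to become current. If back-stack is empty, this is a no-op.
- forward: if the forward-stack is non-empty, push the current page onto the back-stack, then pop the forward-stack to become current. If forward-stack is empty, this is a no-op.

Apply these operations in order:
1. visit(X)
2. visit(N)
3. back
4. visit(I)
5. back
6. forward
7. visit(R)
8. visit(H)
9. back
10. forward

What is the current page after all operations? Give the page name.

After 1 (visit(X)): cur=X back=1 fwd=0
After 2 (visit(N)): cur=N back=2 fwd=0
After 3 (back): cur=X back=1 fwd=1
After 4 (visit(I)): cur=I back=2 fwd=0
After 5 (back): cur=X back=1 fwd=1
After 6 (forward): cur=I back=2 fwd=0
After 7 (visit(R)): cur=R back=3 fwd=0
After 8 (visit(H)): cur=H back=4 fwd=0
After 9 (back): cur=R back=3 fwd=1
After 10 (forward): cur=H back=4 fwd=0

Answer: H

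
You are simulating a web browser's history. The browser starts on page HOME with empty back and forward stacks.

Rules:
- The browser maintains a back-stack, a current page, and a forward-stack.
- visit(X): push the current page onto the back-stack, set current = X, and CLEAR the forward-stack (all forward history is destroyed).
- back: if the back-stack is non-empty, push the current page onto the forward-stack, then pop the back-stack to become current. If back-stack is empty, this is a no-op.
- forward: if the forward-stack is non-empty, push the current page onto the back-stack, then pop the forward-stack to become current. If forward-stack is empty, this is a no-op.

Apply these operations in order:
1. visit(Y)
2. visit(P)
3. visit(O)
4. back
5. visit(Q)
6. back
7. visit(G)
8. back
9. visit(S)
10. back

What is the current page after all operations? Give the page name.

After 1 (visit(Y)): cur=Y back=1 fwd=0
After 2 (visit(P)): cur=P back=2 fwd=0
After 3 (visit(O)): cur=O back=3 fwd=0
After 4 (back): cur=P back=2 fwd=1
After 5 (visit(Q)): cur=Q back=3 fwd=0
After 6 (back): cur=P back=2 fwd=1
After 7 (visit(G)): cur=G back=3 fwd=0
After 8 (back): cur=P back=2 fwd=1
After 9 (visit(S)): cur=S back=3 fwd=0
After 10 (back): cur=P back=2 fwd=1

Answer: P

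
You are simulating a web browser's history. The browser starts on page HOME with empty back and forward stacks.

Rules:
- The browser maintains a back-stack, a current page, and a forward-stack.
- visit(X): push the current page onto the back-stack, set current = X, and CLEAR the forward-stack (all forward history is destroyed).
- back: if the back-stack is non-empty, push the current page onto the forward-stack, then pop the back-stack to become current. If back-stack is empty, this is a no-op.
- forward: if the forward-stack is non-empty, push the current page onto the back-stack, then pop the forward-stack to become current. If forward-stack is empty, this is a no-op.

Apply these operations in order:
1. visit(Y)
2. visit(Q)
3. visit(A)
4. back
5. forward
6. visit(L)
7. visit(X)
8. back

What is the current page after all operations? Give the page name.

After 1 (visit(Y)): cur=Y back=1 fwd=0
After 2 (visit(Q)): cur=Q back=2 fwd=0
After 3 (visit(A)): cur=A back=3 fwd=0
After 4 (back): cur=Q back=2 fwd=1
After 5 (forward): cur=A back=3 fwd=0
After 6 (visit(L)): cur=L back=4 fwd=0
After 7 (visit(X)): cur=X back=5 fwd=0
After 8 (back): cur=L back=4 fwd=1

Answer: L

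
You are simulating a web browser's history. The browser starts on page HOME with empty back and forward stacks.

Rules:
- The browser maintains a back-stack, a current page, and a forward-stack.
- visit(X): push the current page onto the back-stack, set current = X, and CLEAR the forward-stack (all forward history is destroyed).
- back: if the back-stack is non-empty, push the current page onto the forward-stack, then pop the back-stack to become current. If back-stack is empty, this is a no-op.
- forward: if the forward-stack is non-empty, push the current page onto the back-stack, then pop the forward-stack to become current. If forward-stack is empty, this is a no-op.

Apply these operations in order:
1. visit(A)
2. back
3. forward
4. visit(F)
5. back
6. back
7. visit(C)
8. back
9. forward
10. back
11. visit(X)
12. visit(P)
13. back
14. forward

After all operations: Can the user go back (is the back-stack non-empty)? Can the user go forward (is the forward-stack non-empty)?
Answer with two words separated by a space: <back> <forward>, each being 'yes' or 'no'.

After 1 (visit(A)): cur=A back=1 fwd=0
After 2 (back): cur=HOME back=0 fwd=1
After 3 (forward): cur=A back=1 fwd=0
After 4 (visit(F)): cur=F back=2 fwd=0
After 5 (back): cur=A back=1 fwd=1
After 6 (back): cur=HOME back=0 fwd=2
After 7 (visit(C)): cur=C back=1 fwd=0
After 8 (back): cur=HOME back=0 fwd=1
After 9 (forward): cur=C back=1 fwd=0
After 10 (back): cur=HOME back=0 fwd=1
After 11 (visit(X)): cur=X back=1 fwd=0
After 12 (visit(P)): cur=P back=2 fwd=0
After 13 (back): cur=X back=1 fwd=1
After 14 (forward): cur=P back=2 fwd=0

Answer: yes no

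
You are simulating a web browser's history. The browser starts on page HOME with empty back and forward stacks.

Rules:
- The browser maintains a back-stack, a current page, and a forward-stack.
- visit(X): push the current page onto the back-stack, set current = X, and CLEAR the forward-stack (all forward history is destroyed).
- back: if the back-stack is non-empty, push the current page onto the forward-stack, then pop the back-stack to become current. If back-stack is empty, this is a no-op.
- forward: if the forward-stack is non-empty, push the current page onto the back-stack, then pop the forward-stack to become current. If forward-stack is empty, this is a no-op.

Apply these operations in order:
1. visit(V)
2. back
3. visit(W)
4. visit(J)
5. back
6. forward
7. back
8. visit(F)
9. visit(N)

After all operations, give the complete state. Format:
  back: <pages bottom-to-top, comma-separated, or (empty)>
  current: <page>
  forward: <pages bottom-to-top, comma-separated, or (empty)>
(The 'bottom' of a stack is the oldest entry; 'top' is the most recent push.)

After 1 (visit(V)): cur=V back=1 fwd=0
After 2 (back): cur=HOME back=0 fwd=1
After 3 (visit(W)): cur=W back=1 fwd=0
After 4 (visit(J)): cur=J back=2 fwd=0
After 5 (back): cur=W back=1 fwd=1
After 6 (forward): cur=J back=2 fwd=0
After 7 (back): cur=W back=1 fwd=1
After 8 (visit(F)): cur=F back=2 fwd=0
After 9 (visit(N)): cur=N back=3 fwd=0

Answer: back: HOME,W,F
current: N
forward: (empty)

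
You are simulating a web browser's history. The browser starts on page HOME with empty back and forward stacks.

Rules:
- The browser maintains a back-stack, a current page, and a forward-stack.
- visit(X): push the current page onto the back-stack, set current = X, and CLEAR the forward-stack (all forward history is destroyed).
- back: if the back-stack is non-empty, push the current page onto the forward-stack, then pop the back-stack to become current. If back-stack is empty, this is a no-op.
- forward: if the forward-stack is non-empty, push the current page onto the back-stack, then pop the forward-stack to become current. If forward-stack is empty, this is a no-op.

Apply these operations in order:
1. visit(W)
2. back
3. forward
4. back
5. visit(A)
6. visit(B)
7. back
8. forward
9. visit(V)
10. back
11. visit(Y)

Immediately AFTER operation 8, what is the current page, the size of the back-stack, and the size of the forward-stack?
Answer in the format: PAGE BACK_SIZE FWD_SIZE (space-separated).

After 1 (visit(W)): cur=W back=1 fwd=0
After 2 (back): cur=HOME back=0 fwd=1
After 3 (forward): cur=W back=1 fwd=0
After 4 (back): cur=HOME back=0 fwd=1
After 5 (visit(A)): cur=A back=1 fwd=0
After 6 (visit(B)): cur=B back=2 fwd=0
After 7 (back): cur=A back=1 fwd=1
After 8 (forward): cur=B back=2 fwd=0

B 2 0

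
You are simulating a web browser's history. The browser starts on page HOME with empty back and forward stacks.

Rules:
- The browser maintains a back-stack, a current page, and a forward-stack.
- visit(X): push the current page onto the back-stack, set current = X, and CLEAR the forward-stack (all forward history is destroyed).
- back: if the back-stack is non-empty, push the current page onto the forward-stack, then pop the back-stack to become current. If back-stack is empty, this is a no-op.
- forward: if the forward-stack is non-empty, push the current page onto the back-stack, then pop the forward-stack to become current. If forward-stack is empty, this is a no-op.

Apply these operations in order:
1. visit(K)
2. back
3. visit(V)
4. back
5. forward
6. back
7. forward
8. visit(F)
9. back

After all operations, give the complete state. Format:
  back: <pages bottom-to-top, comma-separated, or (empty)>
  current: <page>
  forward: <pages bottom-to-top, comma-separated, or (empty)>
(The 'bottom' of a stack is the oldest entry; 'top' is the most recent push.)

Answer: back: HOME
current: V
forward: F

Derivation:
After 1 (visit(K)): cur=K back=1 fwd=0
After 2 (back): cur=HOME back=0 fwd=1
After 3 (visit(V)): cur=V back=1 fwd=0
After 4 (back): cur=HOME back=0 fwd=1
After 5 (forward): cur=V back=1 fwd=0
After 6 (back): cur=HOME back=0 fwd=1
After 7 (forward): cur=V back=1 fwd=0
After 8 (visit(F)): cur=F back=2 fwd=0
After 9 (back): cur=V back=1 fwd=1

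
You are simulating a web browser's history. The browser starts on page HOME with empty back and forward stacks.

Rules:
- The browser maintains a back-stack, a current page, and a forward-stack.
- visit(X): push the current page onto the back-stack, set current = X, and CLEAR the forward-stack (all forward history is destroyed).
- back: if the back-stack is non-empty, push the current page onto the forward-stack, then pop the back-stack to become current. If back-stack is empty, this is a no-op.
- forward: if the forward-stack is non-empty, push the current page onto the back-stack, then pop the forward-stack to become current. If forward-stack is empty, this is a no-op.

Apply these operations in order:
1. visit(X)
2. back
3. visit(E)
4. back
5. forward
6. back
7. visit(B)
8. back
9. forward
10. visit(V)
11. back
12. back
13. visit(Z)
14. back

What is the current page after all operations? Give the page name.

After 1 (visit(X)): cur=X back=1 fwd=0
After 2 (back): cur=HOME back=0 fwd=1
After 3 (visit(E)): cur=E back=1 fwd=0
After 4 (back): cur=HOME back=0 fwd=1
After 5 (forward): cur=E back=1 fwd=0
After 6 (back): cur=HOME back=0 fwd=1
After 7 (visit(B)): cur=B back=1 fwd=0
After 8 (back): cur=HOME back=0 fwd=1
After 9 (forward): cur=B back=1 fwd=0
After 10 (visit(V)): cur=V back=2 fwd=0
After 11 (back): cur=B back=1 fwd=1
After 12 (back): cur=HOME back=0 fwd=2
After 13 (visit(Z)): cur=Z back=1 fwd=0
After 14 (back): cur=HOME back=0 fwd=1

Answer: HOME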